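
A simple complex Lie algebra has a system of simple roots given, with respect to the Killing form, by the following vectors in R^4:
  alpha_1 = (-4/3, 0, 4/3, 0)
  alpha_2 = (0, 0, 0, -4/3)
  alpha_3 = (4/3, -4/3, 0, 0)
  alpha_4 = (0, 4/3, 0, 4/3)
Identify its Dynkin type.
type B_4

Compute the Cartan integers a_ij = 2(alpha_i, alpha_j)/(alpha_j, alpha_j); the resulting 4x4 Cartan matrix is
[[2, 0, -1, 0], [0, 2, 0, -1], [-1, 0, 2, -1], [0, -2, -1, 2]].
The roots have two lengths (squared-length ratio 2:1); the short ones are alpha_{2}. The associated Dynkin diagram is a chain of 4 nodes with a double edge at one end; the terminal node there is the unique short simple root (B_4), so the type is B_4 (the algebra so(9)).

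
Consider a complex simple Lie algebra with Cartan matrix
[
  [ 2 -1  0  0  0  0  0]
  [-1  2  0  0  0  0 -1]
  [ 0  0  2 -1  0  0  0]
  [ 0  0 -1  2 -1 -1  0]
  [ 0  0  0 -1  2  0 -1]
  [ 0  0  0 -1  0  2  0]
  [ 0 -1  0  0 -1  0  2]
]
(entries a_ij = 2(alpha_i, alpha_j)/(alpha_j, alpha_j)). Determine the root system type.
D_7 (so(14))

The matrix has rank 7 with 2's on the diagonal. Reading the off-diagonal entries as Dynkin edges (a single edge where a_ij = a_ji = -1; a double or triple edge where a_ij * a_ji = 2 or 3), the diagram is a chain of 5 nodes with a fork of two nodes at one end (D_7). One simple-root ordering that puts it in standard form is (alpha_1, alpha_2, alpha_7, alpha_5, alpha_4, alpha_3, alpha_6). So the algebra is type D_7, i.e. so(14).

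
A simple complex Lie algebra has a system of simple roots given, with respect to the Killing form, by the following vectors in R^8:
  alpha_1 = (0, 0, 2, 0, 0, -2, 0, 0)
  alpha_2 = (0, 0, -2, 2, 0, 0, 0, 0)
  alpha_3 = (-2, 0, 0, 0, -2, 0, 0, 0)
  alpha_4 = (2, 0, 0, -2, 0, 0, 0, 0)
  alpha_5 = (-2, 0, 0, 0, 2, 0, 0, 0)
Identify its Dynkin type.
D_5 (so(10))

Compute the Cartan integers a_ij = 2(alpha_i, alpha_j)/(alpha_j, alpha_j); the resulting 5x5 Cartan matrix is
[[2, -1, 0, 0, 0], [-1, 2, 0, -1, 0], [0, 0, 2, -1, 0], [0, -1, -1, 2, -1], [0, 0, 0, -1, 2]].
All simple roots have the same length, so the diagram is simply laced. The associated Dynkin diagram is a chain of 3 nodes with a fork of two nodes at one end (D_5), so the type is D_5 (the algebra so(10)).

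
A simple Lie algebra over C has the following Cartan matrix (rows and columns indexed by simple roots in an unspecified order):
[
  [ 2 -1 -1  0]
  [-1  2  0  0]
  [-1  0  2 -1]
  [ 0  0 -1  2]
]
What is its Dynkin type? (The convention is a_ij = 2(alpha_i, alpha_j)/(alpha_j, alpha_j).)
A4

The matrix has rank 4 with 2's on the diagonal. Reading the off-diagonal entries as Dynkin edges (a single edge where a_ij = a_ji = -1; a double or triple edge where a_ij * a_ji = 2 or 3), the diagram is a chain of 4 nodes with single edges (A_4). One simple-root ordering that puts it in standard form is (alpha_4, alpha_3, alpha_1, alpha_2). So the algebra is type A_4, i.e. sl(5).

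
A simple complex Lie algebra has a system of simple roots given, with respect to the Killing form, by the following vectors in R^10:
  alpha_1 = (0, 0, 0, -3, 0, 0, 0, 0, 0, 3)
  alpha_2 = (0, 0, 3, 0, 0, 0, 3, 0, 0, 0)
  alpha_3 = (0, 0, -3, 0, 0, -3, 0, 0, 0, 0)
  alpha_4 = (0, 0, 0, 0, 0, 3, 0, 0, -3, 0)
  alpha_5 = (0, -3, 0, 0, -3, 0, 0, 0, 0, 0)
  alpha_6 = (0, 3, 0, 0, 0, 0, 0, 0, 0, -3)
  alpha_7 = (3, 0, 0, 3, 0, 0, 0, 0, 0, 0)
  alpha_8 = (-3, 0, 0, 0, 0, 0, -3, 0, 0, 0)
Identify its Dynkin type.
Compute the Cartan integers a_ij = 2(alpha_i, alpha_j)/(alpha_j, alpha_j); the resulting 8x8 Cartan matrix is
[[2, 0, 0, 0, 0, -1, -1, 0], [0, 2, -1, 0, 0, 0, 0, -1], [0, -1, 2, -1, 0, 0, 0, 0], [0, 0, -1, 2, 0, 0, 0, 0], [0, 0, 0, 0, 2, -1, 0, 0], [-1, 0, 0, 0, -1, 2, 0, 0], [-1, 0, 0, 0, 0, 0, 2, -1], [0, -1, 0, 0, 0, 0, -1, 2]].
All simple roots have the same length, so the diagram is simply laced. The associated Dynkin diagram is a chain of 8 nodes with single edges (A_8), so the type is A_8 (the algebra sl(9)).

type A_8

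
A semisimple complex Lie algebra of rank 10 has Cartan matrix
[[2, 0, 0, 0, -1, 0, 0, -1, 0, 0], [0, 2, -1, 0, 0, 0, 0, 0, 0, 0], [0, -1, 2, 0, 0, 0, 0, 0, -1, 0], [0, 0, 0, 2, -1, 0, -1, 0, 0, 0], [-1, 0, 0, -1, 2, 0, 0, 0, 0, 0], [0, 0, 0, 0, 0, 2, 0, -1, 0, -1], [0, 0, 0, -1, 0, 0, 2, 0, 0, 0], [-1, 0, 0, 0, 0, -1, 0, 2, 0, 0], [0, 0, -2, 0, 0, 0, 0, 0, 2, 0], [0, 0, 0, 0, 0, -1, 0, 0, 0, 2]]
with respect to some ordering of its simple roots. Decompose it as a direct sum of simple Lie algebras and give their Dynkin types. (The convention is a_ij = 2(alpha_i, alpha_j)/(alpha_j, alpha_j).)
type A_7 + type C_3

The diagram associated to this matrix has two connected components: the simple roots {alpha_1, alpha_4, alpha_5, alpha_6, alpha_7, alpha_8, alpha_10} form a chain of 7 nodes with single edges (A_7), and {alpha_2, alpha_3, alpha_9} form a chain of 3 nodes with a double edge at one end; the terminal node there is the unique long simple root (C_3). A semisimple Lie algebra decomposes uniquely as the direct sum of simple ideals, one per connected component of its Dynkin diagram, so g ≅ A_7 ⊕ C_3 (dimension 63 + 21 = 84).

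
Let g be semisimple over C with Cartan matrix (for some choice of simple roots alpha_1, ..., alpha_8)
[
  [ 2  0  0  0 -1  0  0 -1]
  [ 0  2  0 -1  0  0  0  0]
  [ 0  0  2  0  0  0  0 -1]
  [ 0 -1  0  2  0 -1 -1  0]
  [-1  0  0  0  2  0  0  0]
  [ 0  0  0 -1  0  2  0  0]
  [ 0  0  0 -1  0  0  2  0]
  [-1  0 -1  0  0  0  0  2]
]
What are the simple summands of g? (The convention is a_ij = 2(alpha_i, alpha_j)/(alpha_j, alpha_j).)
The diagram associated to this matrix has two connected components: the simple roots {alpha_1, alpha_3, alpha_5, alpha_8} form a chain of 4 nodes with single edges (A_4), and {alpha_2, alpha_4, alpha_6, alpha_7} form a chain of 2 nodes with a fork of two nodes at one end (D_4). A semisimple Lie algebra decomposes uniquely as the direct sum of simple ideals, one per connected component of its Dynkin diagram, so g ≅ A_4 ⊕ D_4 (dimension 24 + 28 = 52).

type A_4 ⊕ type D_4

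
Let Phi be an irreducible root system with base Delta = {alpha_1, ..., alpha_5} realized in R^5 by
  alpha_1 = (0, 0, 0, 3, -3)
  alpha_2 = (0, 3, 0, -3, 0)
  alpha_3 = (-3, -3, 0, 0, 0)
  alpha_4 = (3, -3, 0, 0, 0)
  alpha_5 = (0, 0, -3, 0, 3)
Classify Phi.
D5

Compute the Cartan integers a_ij = 2(alpha_i, alpha_j)/(alpha_j, alpha_j); the resulting 5x5 Cartan matrix is
[[2, -1, 0, 0, -1], [-1, 2, -1, -1, 0], [0, -1, 2, 0, 0], [0, -1, 0, 2, 0], [-1, 0, 0, 0, 2]].
All simple roots have the same length, so the diagram is simply laced. The associated Dynkin diagram is a chain of 3 nodes with a fork of two nodes at one end (D_5), so the type is D_5 (the algebra so(10)).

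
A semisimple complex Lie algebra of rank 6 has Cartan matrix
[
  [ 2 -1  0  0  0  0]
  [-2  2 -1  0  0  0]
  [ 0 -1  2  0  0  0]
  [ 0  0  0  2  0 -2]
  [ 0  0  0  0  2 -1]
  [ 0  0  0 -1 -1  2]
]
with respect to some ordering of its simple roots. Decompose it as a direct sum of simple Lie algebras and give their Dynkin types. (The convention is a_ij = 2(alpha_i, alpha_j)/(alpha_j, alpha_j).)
The diagram associated to this matrix has two connected components: the simple roots {alpha_1, alpha_2, alpha_3} form a chain of 3 nodes with a double edge at one end; the terminal node there is the unique short simple root (B_3), and {alpha_4, alpha_5, alpha_6} form a chain of 3 nodes with a double edge at one end; the terminal node there is the unique long simple root (C_3). A semisimple Lie algebra decomposes uniquely as the direct sum of simple ideals, one per connected component of its Dynkin diagram, so g ≅ B_3 ⊕ C_3 (dimension 21 + 21 = 42).

B_3 ⊕ C_3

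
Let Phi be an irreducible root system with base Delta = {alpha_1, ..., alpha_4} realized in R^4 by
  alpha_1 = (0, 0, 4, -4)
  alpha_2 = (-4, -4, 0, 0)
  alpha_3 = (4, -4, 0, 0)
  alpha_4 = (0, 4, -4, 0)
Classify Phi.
D_4 (so(8))

Compute the Cartan integers a_ij = 2(alpha_i, alpha_j)/(alpha_j, alpha_j); the resulting 4x4 Cartan matrix is
[[2, 0, 0, -1], [0, 2, 0, -1], [0, 0, 2, -1], [-1, -1, -1, 2]].
All simple roots have the same length, so the diagram is simply laced. The associated Dynkin diagram is a chain of 2 nodes with a fork of two nodes at one end (D_4), so the type is D_4 (the algebra so(8)).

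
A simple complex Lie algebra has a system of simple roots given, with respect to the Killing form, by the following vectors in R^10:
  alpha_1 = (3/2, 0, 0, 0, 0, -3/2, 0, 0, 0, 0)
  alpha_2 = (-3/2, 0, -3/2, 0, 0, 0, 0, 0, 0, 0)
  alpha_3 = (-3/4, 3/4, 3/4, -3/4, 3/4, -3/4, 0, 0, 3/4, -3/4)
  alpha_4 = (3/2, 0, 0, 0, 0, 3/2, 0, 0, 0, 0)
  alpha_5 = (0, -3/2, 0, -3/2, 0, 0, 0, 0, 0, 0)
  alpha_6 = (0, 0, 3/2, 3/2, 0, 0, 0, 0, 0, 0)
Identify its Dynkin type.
E_6

Compute the Cartan integers a_ij = 2(alpha_i, alpha_j)/(alpha_j, alpha_j); the resulting 6x6 Cartan matrix is
[[2, -1, 0, 0, 0, 0], [-1, 2, 0, -1, 0, -1], [0, 0, 2, -1, 0, 0], [0, -1, -1, 2, 0, 0], [0, 0, 0, 0, 2, -1], [0, -1, 0, 0, -1, 2]].
All simple roots have the same length, so the diagram is simply laced. The associated Dynkin diagram is a chain of 5 nodes with one extra node attached to the third node from one end (E_6), so the type is E_6.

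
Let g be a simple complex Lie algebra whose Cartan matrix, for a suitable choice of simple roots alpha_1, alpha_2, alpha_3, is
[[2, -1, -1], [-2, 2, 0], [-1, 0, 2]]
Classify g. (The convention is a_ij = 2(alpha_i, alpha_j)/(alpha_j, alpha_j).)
C_3

The matrix has rank 3 with 2's on the diagonal. Reading the off-diagonal entries as Dynkin edges (a single edge where a_ij = a_ji = -1; a double or triple edge where a_ij * a_ji = 2 or 3), the diagram is a chain of 3 nodes with a double edge at one end; the terminal node there is the unique long simple root (C_3). One simple-root ordering that puts it in standard form is (alpha_3, alpha_1, alpha_2). So the algebra is type C_3, i.e. sp(6).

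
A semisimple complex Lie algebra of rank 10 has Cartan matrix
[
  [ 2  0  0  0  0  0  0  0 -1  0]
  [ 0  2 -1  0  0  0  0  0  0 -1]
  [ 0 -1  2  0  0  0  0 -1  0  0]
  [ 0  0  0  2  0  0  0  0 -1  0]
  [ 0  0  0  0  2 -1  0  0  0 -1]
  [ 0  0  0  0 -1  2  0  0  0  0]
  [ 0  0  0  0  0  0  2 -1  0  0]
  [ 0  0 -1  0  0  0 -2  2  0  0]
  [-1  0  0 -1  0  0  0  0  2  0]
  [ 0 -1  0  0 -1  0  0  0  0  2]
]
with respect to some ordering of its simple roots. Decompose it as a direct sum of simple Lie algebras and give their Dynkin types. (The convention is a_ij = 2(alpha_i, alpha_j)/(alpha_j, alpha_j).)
A3 + B7

The diagram associated to this matrix has two connected components: the simple roots {alpha_1, alpha_4, alpha_9} form a chain of 3 nodes with single edges (A_3), and {alpha_2, alpha_3, alpha_5, alpha_6, alpha_7, alpha_8, alpha_10} form a chain of 7 nodes with a double edge at one end; the terminal node there is the unique short simple root (B_7). A semisimple Lie algebra decomposes uniquely as the direct sum of simple ideals, one per connected component of its Dynkin diagram, so g ≅ A_3 ⊕ B_7 (dimension 15 + 105 = 120).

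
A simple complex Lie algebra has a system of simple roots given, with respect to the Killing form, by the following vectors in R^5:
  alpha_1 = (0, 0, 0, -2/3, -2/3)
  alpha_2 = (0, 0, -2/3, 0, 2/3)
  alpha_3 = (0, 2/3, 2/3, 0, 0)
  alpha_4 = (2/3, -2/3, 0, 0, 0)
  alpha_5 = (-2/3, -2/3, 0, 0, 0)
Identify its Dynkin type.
Compute the Cartan integers a_ij = 2(alpha_i, alpha_j)/(alpha_j, alpha_j); the resulting 5x5 Cartan matrix is
[[2, -1, 0, 0, 0], [-1, 2, -1, 0, 0], [0, -1, 2, -1, -1], [0, 0, -1, 2, 0], [0, 0, -1, 0, 2]].
All simple roots have the same length, so the diagram is simply laced. The associated Dynkin diagram is a chain of 3 nodes with a fork of two nodes at one end (D_5), so the type is D_5 (the algebra so(10)).

D_5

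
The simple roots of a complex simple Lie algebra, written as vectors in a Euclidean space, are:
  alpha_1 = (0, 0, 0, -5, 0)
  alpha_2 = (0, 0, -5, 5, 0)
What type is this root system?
B_2 (so(5))

Compute the Cartan integers a_ij = 2(alpha_i, alpha_j)/(alpha_j, alpha_j); the resulting 2x2 Cartan matrix is
[[2, -1], [-2, 2]].
The roots have two lengths (squared-length ratio 2:1); the short ones are alpha_{1}. The associated Dynkin diagram is a chain of 2 nodes with a double edge at one end; the terminal node there is the unique short simple root (B_2), so the type is B_2 (the algebra so(5)).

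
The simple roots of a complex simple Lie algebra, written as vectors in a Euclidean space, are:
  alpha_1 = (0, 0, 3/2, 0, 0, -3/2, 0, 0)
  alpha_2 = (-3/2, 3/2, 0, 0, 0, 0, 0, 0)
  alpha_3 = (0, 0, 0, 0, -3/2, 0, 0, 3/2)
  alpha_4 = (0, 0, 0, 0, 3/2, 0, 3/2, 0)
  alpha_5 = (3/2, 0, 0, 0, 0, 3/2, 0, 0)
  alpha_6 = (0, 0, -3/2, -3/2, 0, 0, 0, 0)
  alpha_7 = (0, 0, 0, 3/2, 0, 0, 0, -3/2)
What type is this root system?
type A_7

Compute the Cartan integers a_ij = 2(alpha_i, alpha_j)/(alpha_j, alpha_j); the resulting 7x7 Cartan matrix is
[[2, 0, 0, 0, -1, -1, 0], [0, 2, 0, 0, -1, 0, 0], [0, 0, 2, -1, 0, 0, -1], [0, 0, -1, 2, 0, 0, 0], [-1, -1, 0, 0, 2, 0, 0], [-1, 0, 0, 0, 0, 2, -1], [0, 0, -1, 0, 0, -1, 2]].
All simple roots have the same length, so the diagram is simply laced. The associated Dynkin diagram is a chain of 7 nodes with single edges (A_7), so the type is A_7 (the algebra sl(8)).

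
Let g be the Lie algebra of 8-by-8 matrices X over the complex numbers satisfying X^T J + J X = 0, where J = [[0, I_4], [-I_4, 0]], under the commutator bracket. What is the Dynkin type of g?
This is sp(8), which has dimension 8(8+1)/2 = 36 and rank 8/2 = 4. In the classification of classical Lie algebras, the symplectic algebra sp(2n) has type C_n; here n = 4, so the Dynkin diagram is a chain of 4 nodes with a double edge at one end; the terminal node there is the unique long simple root (C_4). Hence the type is C_4.

type C_4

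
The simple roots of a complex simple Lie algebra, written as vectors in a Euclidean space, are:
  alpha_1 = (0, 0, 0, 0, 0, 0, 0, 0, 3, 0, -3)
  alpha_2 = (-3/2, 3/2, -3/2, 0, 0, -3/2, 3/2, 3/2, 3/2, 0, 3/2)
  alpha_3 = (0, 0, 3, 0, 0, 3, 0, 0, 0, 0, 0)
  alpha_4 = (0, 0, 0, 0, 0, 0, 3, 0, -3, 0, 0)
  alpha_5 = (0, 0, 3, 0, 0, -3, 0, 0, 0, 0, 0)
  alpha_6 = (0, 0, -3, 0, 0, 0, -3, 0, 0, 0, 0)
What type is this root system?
Compute the Cartan integers a_ij = 2(alpha_i, alpha_j)/(alpha_j, alpha_j); the resulting 6x6 Cartan matrix is
[[2, 0, 0, -1, 0, 0], [0, 2, -1, 0, 0, 0], [0, -1, 2, 0, 0, -1], [-1, 0, 0, 2, 0, -1], [0, 0, 0, 0, 2, -1], [0, 0, -1, -1, -1, 2]].
All simple roots have the same length, so the diagram is simply laced. The associated Dynkin diagram is a chain of 5 nodes with one extra node attached to the third node from one end (E_6), so the type is E_6.

E_6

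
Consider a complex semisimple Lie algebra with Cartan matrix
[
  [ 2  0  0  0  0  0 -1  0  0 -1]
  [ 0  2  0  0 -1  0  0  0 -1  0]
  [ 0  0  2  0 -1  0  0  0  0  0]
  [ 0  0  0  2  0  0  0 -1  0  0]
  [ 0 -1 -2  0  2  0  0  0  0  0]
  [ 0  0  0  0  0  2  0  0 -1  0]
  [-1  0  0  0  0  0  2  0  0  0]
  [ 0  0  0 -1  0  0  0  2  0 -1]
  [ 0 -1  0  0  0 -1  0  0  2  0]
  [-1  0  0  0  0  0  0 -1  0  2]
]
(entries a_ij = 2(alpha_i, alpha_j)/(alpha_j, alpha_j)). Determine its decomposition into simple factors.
The diagram associated to this matrix has two connected components: the simple roots {alpha_1, alpha_4, alpha_7, alpha_8, alpha_10} form a chain of 5 nodes with single edges (A_5), and {alpha_2, alpha_3, alpha_5, alpha_6, alpha_9} form a chain of 5 nodes with a double edge at one end; the terminal node there is the unique short simple root (B_5). A semisimple Lie algebra decomposes uniquely as the direct sum of simple ideals, one per connected component of its Dynkin diagram, so g ≅ A_5 ⊕ B_5 (dimension 35 + 55 = 90).

A5 + B5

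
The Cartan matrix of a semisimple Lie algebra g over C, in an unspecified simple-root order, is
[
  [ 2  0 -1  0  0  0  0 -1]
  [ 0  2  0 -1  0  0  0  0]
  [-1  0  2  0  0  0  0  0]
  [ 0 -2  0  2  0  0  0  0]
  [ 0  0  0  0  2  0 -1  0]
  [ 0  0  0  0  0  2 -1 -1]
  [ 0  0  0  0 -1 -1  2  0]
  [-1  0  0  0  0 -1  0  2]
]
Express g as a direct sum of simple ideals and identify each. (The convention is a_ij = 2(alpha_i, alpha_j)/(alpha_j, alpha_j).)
The diagram associated to this matrix has two connected components: the simple roots {alpha_1, alpha_3, alpha_5, alpha_6, alpha_7, alpha_8} form a chain of 6 nodes with single edges (A_6), and {alpha_2, alpha_4} form a chain of 2 nodes with a double edge at one end; the terminal node there is the unique short simple root (B_2). A semisimple Lie algebra decomposes uniquely as the direct sum of simple ideals, one per connected component of its Dynkin diagram, so g ≅ A_6 ⊕ B_2 (dimension 48 + 10 = 58).

A6 + B2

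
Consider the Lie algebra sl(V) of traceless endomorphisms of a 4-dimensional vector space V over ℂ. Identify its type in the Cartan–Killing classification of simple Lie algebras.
This is sl(4), which has dimension 4^2 - 1 = 15 and rank 4 - 1 = 3 (a Cartan subalgebra is the diagonal traceless matrices). In the classification of classical Lie algebras, the special linear algebra sl(n+1) has type A_n; here n = 3, so the Dynkin diagram is a chain of 3 nodes with single edges (A_3). Hence the type is A_3.

A3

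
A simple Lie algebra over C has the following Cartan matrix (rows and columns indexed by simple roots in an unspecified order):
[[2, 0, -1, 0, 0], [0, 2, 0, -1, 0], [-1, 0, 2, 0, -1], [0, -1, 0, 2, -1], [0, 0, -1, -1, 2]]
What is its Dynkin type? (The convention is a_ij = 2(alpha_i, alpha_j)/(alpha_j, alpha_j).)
A_5 (sl(6))

The matrix has rank 5 with 2's on the diagonal. Reading the off-diagonal entries as Dynkin edges (a single edge where a_ij = a_ji = -1; a double or triple edge where a_ij * a_ji = 2 or 3), the diagram is a chain of 5 nodes with single edges (A_5). One simple-root ordering that puts it in standard form is (alpha_2, alpha_4, alpha_5, alpha_3, alpha_1). So the algebra is type A_5, i.e. sl(6).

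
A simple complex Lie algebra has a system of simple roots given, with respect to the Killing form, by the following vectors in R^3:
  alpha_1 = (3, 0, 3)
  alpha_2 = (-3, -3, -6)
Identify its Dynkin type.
G_2

Compute the Cartan integers a_ij = 2(alpha_i, alpha_j)/(alpha_j, alpha_j); the resulting 2x2 Cartan matrix is
[[2, -1], [-3, 2]].
The roots have two lengths (squared-length ratio 3:1); the short ones are alpha_{1}. The associated Dynkin diagram is two nodes joined by a triple edge (G_2), so the type is G_2.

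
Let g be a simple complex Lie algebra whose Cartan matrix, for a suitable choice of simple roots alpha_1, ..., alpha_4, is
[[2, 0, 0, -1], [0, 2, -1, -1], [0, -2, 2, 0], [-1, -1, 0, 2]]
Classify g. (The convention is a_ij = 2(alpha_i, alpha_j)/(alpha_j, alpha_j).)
type C_4

The matrix has rank 4 with 2's on the diagonal. Reading the off-diagonal entries as Dynkin edges (a single edge where a_ij = a_ji = -1; a double or triple edge where a_ij * a_ji = 2 or 3), the diagram is a chain of 4 nodes with a double edge at one end; the terminal node there is the unique long simple root (C_4). One simple-root ordering that puts it in standard form is (alpha_1, alpha_4, alpha_2, alpha_3). So the algebra is type C_4, i.e. sp(8).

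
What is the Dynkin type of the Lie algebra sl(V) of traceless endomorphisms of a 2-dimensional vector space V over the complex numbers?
A1

This is sl(2), which has dimension 2^2 - 1 = 3 and rank 2 - 1 = 1 (a Cartan subalgebra is the diagonal traceless matrices). In the classification of classical Lie algebras, the special linear algebra sl(n+1) has type A_n; here n = 1, so the Dynkin diagram is a chain of 1 nodes with single edges (A_1). Hence the type is A_1.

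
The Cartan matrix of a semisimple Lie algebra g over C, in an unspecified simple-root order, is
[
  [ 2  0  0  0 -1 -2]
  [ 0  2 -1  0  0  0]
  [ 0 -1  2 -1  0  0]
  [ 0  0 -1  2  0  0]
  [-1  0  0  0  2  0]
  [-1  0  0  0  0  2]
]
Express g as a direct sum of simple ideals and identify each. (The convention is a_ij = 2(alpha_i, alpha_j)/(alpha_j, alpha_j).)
A_3 (sl(4)) + B_3 (so(7))

The diagram associated to this matrix has two connected components: the simple roots {alpha_2, alpha_3, alpha_4} form a chain of 3 nodes with single edges (A_3), and {alpha_1, alpha_5, alpha_6} form a chain of 3 nodes with a double edge at one end; the terminal node there is the unique short simple root (B_3). A semisimple Lie algebra decomposes uniquely as the direct sum of simple ideals, one per connected component of its Dynkin diagram, so g ≅ A_3 ⊕ B_3 (dimension 15 + 21 = 36).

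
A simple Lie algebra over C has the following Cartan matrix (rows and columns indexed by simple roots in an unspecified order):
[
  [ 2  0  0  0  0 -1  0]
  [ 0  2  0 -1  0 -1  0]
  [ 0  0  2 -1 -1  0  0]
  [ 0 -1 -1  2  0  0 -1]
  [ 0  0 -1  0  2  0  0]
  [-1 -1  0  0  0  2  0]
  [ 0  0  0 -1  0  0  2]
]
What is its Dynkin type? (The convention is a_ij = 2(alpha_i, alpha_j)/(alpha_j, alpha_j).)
The matrix has rank 7 with 2's on the diagonal. Reading the off-diagonal entries as Dynkin edges (a single edge where a_ij = a_ji = -1; a double or triple edge where a_ij * a_ji = 2 or 3), the diagram is a chain of 6 nodes with one extra node attached to the third node from one end (E_7). One simple-root ordering that puts it in standard form is (alpha_5, alpha_7, alpha_3, alpha_4, alpha_2, alpha_6, alpha_1). So the algebra is type E_7.

E_7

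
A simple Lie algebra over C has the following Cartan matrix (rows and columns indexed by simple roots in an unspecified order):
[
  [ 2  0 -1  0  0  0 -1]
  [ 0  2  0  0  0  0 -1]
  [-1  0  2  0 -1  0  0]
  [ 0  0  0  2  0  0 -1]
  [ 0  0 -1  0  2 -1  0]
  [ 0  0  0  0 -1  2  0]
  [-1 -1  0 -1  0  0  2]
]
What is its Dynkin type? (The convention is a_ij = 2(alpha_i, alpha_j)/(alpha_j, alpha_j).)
D_7 (so(14))

The matrix has rank 7 with 2's on the diagonal. Reading the off-diagonal entries as Dynkin edges (a single edge where a_ij = a_ji = -1; a double or triple edge where a_ij * a_ji = 2 or 3), the diagram is a chain of 5 nodes with a fork of two nodes at one end (D_7). One simple-root ordering that puts it in standard form is (alpha_6, alpha_5, alpha_3, alpha_1, alpha_7, alpha_4, alpha_2). So the algebra is type D_7, i.e. so(14).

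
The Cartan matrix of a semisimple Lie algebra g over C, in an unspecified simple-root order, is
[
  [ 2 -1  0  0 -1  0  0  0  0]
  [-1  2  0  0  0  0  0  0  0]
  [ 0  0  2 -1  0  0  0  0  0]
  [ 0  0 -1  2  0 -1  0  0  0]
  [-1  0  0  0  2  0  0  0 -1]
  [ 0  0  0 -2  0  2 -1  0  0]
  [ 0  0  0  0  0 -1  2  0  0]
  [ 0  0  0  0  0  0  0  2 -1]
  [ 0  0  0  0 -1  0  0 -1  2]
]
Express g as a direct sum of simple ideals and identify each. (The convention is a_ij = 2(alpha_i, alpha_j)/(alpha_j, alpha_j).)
The diagram associated to this matrix has two connected components: the simple roots {alpha_1, alpha_2, alpha_5, alpha_8, alpha_9} form a chain of 5 nodes with single edges (A_5), and {alpha_3, alpha_4, alpha_6, alpha_7} form a chain of 4 nodes with a double edge between the middle two (F_4). A semisimple Lie algebra decomposes uniquely as the direct sum of simple ideals, one per connected component of its Dynkin diagram, so g ≅ A_5 ⊕ F_4 (dimension 35 + 52 = 87).

A_5 + F_4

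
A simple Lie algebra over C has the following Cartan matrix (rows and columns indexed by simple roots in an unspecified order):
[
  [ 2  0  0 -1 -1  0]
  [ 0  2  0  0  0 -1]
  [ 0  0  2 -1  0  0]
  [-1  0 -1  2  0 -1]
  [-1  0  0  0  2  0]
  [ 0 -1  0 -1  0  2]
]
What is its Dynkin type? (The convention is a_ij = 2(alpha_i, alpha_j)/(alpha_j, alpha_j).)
E_6

The matrix has rank 6 with 2's on the diagonal. Reading the off-diagonal entries as Dynkin edges (a single edge where a_ij = a_ji = -1; a double or triple edge where a_ij * a_ji = 2 or 3), the diagram is a chain of 5 nodes with one extra node attached to the third node from one end (E_6). One simple-root ordering that puts it in standard form is (alpha_2, alpha_3, alpha_6, alpha_4, alpha_1, alpha_5). So the algebra is type E_6.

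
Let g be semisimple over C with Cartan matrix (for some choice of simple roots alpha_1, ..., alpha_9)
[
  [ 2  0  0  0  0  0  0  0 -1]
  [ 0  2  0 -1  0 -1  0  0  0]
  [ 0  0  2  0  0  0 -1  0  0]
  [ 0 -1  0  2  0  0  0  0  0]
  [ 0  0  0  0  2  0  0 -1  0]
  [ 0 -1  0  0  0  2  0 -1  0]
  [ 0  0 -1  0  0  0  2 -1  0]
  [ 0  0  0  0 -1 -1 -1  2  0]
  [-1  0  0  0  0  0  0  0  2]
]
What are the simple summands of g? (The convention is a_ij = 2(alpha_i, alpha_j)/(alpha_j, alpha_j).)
type A_2 + type E_7

The diagram associated to this matrix has two connected components: the simple roots {alpha_1, alpha_9} form a chain of 2 nodes with single edges (A_2), and {alpha_2, alpha_3, alpha_4, alpha_5, alpha_6, alpha_7, alpha_8} form a chain of 6 nodes with one extra node attached to the third node from one end (E_7). A semisimple Lie algebra decomposes uniquely as the direct sum of simple ideals, one per connected component of its Dynkin diagram, so g ≅ A_2 ⊕ E_7 (dimension 8 + 133 = 141).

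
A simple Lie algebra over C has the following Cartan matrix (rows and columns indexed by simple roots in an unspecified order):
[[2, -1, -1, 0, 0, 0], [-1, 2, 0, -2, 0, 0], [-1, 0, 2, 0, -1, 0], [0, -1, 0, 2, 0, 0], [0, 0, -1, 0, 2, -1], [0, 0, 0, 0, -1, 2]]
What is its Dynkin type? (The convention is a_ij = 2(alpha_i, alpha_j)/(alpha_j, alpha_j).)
type B_6

The matrix has rank 6 with 2's on the diagonal. Reading the off-diagonal entries as Dynkin edges (a single edge where a_ij = a_ji = -1; a double or triple edge where a_ij * a_ji = 2 or 3), the diagram is a chain of 6 nodes with a double edge at one end; the terminal node there is the unique short simple root (B_6). One simple-root ordering that puts it in standard form is (alpha_6, alpha_5, alpha_3, alpha_1, alpha_2, alpha_4). So the algebra is type B_6, i.e. so(13).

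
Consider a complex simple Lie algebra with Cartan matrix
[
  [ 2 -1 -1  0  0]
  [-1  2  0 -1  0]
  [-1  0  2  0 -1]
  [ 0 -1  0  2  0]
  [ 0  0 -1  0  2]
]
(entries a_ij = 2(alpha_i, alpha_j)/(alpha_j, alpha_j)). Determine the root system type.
The matrix has rank 5 with 2's on the diagonal. Reading the off-diagonal entries as Dynkin edges (a single edge where a_ij = a_ji = -1; a double or triple edge where a_ij * a_ji = 2 or 3), the diagram is a chain of 5 nodes with single edges (A_5). One simple-root ordering that puts it in standard form is (alpha_5, alpha_3, alpha_1, alpha_2, alpha_4). So the algebra is type A_5, i.e. sl(6).

type A_5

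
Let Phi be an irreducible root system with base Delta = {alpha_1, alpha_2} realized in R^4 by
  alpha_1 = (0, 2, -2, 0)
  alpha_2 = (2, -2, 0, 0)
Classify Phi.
Compute the Cartan integers a_ij = 2(alpha_i, alpha_j)/(alpha_j, alpha_j); the resulting 2x2 Cartan matrix is
[[2, -1], [-1, 2]].
All simple roots have the same length, so the diagram is simply laced. The associated Dynkin diagram is a chain of 2 nodes with single edges (A_2), so the type is A_2 (the algebra sl(3)).

A_2 (sl(3))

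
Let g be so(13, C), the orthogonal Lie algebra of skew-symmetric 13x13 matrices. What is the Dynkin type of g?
B6

This is so(13) with 13 odd, which has dimension 13(13-1)/2 = 78 and rank (13-1)/2 = 6. In the classification of classical Lie algebras, the orthogonal algebra so(2n+1) in an odd number of variables has type B_n; here n = 6, so the Dynkin diagram is a chain of 6 nodes with a double edge at one end; the terminal node there is the unique short simple root (B_6). Hence the type is B_6.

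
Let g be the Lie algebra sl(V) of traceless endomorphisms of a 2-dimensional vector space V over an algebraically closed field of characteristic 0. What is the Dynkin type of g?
type A_1

This is sl(2), which has dimension 2^2 - 1 = 3 and rank 2 - 1 = 1 (a Cartan subalgebra is the diagonal traceless matrices). In the classification of classical Lie algebras, the special linear algebra sl(n+1) has type A_n; here n = 1, so the Dynkin diagram is a chain of 1 nodes with single edges (A_1). Hence the type is A_1.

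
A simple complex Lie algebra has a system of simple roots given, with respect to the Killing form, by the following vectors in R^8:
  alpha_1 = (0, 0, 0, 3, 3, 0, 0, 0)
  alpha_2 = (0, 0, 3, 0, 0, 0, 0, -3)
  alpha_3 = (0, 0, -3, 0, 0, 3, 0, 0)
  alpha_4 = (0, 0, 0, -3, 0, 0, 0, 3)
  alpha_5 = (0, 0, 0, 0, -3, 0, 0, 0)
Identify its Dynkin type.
Compute the Cartan integers a_ij = 2(alpha_i, alpha_j)/(alpha_j, alpha_j); the resulting 5x5 Cartan matrix is
[[2, 0, 0, -1, -2], [0, 2, -1, -1, 0], [0, -1, 2, 0, 0], [-1, -1, 0, 2, 0], [-1, 0, 0, 0, 2]].
The roots have two lengths (squared-length ratio 2:1); the short ones are alpha_{5}. The associated Dynkin diagram is a chain of 5 nodes with a double edge at one end; the terminal node there is the unique short simple root (B_5), so the type is B_5 (the algebra so(11)).

type B_5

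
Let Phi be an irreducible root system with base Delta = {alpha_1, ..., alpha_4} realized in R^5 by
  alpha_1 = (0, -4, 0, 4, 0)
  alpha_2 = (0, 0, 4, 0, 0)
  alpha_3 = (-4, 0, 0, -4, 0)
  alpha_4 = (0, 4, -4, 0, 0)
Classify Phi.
Compute the Cartan integers a_ij = 2(alpha_i, alpha_j)/(alpha_j, alpha_j); the resulting 4x4 Cartan matrix is
[[2, 0, -1, -1], [0, 2, 0, -1], [-1, 0, 2, 0], [-1, -2, 0, 2]].
The roots have two lengths (squared-length ratio 2:1); the short ones are alpha_{2}. The associated Dynkin diagram is a chain of 4 nodes with a double edge at one end; the terminal node there is the unique short simple root (B_4), so the type is B_4 (the algebra so(9)).

type B_4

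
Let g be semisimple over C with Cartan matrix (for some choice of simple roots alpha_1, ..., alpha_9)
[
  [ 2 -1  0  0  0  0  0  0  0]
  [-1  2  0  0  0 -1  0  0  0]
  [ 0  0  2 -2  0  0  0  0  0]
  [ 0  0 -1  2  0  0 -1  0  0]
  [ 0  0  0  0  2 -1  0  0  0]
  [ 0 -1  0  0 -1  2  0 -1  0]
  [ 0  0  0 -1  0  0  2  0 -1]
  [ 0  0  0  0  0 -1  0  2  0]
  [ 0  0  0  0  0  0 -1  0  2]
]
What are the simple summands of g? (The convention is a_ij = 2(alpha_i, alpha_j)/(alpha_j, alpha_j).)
C_4 (sp(8)) ⊕ D_5 (so(10))

The diagram associated to this matrix has two connected components: the simple roots {alpha_3, alpha_4, alpha_7, alpha_9} form a chain of 4 nodes with a double edge at one end; the terminal node there is the unique long simple root (C_4), and {alpha_1, alpha_2, alpha_5, alpha_6, alpha_8} form a chain of 3 nodes with a fork of two nodes at one end (D_5). A semisimple Lie algebra decomposes uniquely as the direct sum of simple ideals, one per connected component of its Dynkin diagram, so g ≅ C_4 ⊕ D_5 (dimension 36 + 45 = 81).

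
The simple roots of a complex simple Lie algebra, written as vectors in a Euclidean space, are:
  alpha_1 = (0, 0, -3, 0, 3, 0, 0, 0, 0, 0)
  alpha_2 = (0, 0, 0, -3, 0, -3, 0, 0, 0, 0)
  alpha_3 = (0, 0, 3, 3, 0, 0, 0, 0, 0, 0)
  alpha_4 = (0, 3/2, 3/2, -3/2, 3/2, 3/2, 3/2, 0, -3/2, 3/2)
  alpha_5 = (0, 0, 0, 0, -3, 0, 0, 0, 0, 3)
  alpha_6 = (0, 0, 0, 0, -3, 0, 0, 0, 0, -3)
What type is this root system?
E_6

Compute the Cartan integers a_ij = 2(alpha_i, alpha_j)/(alpha_j, alpha_j); the resulting 6x6 Cartan matrix is
[[2, 0, -1, 0, -1, -1], [0, 2, -1, 0, 0, 0], [-1, -1, 2, 0, 0, 0], [0, 0, 0, 2, 0, -1], [-1, 0, 0, 0, 2, 0], [-1, 0, 0, -1, 0, 2]].
All simple roots have the same length, so the diagram is simply laced. The associated Dynkin diagram is a chain of 5 nodes with one extra node attached to the third node from one end (E_6), so the type is E_6.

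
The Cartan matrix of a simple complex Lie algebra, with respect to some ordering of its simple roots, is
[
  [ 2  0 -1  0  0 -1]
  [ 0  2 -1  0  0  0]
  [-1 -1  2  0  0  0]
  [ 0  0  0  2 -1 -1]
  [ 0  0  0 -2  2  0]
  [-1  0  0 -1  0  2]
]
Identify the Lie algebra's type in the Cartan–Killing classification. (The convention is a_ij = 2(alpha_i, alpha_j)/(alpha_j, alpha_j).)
The matrix has rank 6 with 2's on the diagonal. Reading the off-diagonal entries as Dynkin edges (a single edge where a_ij = a_ji = -1; a double or triple edge where a_ij * a_ji = 2 or 3), the diagram is a chain of 6 nodes with a double edge at one end; the terminal node there is the unique long simple root (C_6). One simple-root ordering that puts it in standard form is (alpha_2, alpha_3, alpha_1, alpha_6, alpha_4, alpha_5). So the algebra is type C_6, i.e. sp(12).

C_6 (sp(12))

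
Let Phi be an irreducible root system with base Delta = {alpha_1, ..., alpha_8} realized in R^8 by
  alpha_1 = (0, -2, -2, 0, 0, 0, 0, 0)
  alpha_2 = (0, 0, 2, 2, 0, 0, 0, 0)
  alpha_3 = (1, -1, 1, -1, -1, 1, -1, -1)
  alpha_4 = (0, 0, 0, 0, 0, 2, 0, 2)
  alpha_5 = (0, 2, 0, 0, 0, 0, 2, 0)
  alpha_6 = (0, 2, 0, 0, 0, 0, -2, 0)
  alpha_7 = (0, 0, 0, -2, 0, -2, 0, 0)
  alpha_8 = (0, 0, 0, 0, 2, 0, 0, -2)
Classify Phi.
type E_8

Compute the Cartan integers a_ij = 2(alpha_i, alpha_j)/(alpha_j, alpha_j); the resulting 8x8 Cartan matrix is
[[2, -1, 0, 0, -1, -1, 0, 0], [-1, 2, 0, 0, 0, 0, -1, 0], [0, 0, 2, 0, -1, 0, 0, 0], [0, 0, 0, 2, 0, 0, -1, -1], [-1, 0, -1, 0, 2, 0, 0, 0], [-1, 0, 0, 0, 0, 2, 0, 0], [0, -1, 0, -1, 0, 0, 2, 0], [0, 0, 0, -1, 0, 0, 0, 2]].
All simple roots have the same length, so the diagram is simply laced. The associated Dynkin diagram is a chain of 7 nodes with one extra node attached to the third node from one end (E_8), so the type is E_8.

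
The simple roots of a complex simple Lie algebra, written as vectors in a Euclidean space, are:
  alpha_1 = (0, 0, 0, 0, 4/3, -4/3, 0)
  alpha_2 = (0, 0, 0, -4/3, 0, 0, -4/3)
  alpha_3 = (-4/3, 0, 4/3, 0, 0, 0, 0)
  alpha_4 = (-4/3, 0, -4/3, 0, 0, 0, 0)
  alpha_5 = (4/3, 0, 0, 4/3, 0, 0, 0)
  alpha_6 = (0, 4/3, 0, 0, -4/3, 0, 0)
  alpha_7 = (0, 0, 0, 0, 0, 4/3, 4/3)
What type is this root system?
Compute the Cartan integers a_ij = 2(alpha_i, alpha_j)/(alpha_j, alpha_j); the resulting 7x7 Cartan matrix is
[[2, 0, 0, 0, 0, -1, -1], [0, 2, 0, 0, -1, 0, -1], [0, 0, 2, 0, -1, 0, 0], [0, 0, 0, 2, -1, 0, 0], [0, -1, -1, -1, 2, 0, 0], [-1, 0, 0, 0, 0, 2, 0], [-1, -1, 0, 0, 0, 0, 2]].
All simple roots have the same length, so the diagram is simply laced. The associated Dynkin diagram is a chain of 5 nodes with a fork of two nodes at one end (D_7), so the type is D_7 (the algebra so(14)).

D_7 (so(14))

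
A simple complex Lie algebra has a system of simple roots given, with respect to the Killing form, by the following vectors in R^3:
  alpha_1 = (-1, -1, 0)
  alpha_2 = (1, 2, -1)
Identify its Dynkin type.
G_2

Compute the Cartan integers a_ij = 2(alpha_i, alpha_j)/(alpha_j, alpha_j); the resulting 2x2 Cartan matrix is
[[2, -1], [-3, 2]].
The roots have two lengths (squared-length ratio 3:1); the short ones are alpha_{1}. The associated Dynkin diagram is two nodes joined by a triple edge (G_2), so the type is G_2.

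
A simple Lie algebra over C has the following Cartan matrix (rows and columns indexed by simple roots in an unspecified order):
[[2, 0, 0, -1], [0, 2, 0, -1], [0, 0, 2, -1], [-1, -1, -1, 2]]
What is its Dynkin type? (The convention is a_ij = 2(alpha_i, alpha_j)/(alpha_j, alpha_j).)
The matrix has rank 4 with 2's on the diagonal. Reading the off-diagonal entries as Dynkin edges (a single edge where a_ij = a_ji = -1; a double or triple edge where a_ij * a_ji = 2 or 3), the diagram is a chain of 2 nodes with a fork of two nodes at one end (D_4). One simple-root ordering that puts it in standard form is (alpha_2, alpha_4, alpha_3, alpha_1). So the algebra is type D_4, i.e. so(8).

D4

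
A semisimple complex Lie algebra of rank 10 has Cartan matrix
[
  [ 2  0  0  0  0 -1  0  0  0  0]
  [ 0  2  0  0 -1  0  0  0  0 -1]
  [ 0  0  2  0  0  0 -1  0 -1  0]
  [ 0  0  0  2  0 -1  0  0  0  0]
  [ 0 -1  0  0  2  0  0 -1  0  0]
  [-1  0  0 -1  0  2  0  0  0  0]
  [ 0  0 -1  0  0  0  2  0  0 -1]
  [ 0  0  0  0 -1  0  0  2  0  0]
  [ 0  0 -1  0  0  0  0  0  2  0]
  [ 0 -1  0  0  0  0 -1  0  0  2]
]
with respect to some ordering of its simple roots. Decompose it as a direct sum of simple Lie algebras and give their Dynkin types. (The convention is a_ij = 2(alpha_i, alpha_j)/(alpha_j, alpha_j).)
A_3 (sl(4)) + A_7 (sl(8))

The diagram associated to this matrix has two connected components: the simple roots {alpha_1, alpha_4, alpha_6} form a chain of 3 nodes with single edges (A_3), and {alpha_2, alpha_3, alpha_5, alpha_7, alpha_8, alpha_9, alpha_10} form a chain of 7 nodes with single edges (A_7). A semisimple Lie algebra decomposes uniquely as the direct sum of simple ideals, one per connected component of its Dynkin diagram, so g ≅ A_3 ⊕ A_7 (dimension 15 + 63 = 78).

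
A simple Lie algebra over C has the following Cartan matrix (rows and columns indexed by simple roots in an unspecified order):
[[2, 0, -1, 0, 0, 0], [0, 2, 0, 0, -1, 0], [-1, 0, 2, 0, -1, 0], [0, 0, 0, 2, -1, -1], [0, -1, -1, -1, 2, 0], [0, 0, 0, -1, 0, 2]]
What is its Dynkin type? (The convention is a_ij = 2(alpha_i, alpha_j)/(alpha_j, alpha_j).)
The matrix has rank 6 with 2's on the diagonal. Reading the off-diagonal entries as Dynkin edges (a single edge where a_ij = a_ji = -1; a double or triple edge where a_ij * a_ji = 2 or 3), the diagram is a chain of 5 nodes with one extra node attached to the third node from one end (E_6). One simple-root ordering that puts it in standard form is (alpha_1, alpha_2, alpha_3, alpha_5, alpha_4, alpha_6). So the algebra is type E_6.

E_6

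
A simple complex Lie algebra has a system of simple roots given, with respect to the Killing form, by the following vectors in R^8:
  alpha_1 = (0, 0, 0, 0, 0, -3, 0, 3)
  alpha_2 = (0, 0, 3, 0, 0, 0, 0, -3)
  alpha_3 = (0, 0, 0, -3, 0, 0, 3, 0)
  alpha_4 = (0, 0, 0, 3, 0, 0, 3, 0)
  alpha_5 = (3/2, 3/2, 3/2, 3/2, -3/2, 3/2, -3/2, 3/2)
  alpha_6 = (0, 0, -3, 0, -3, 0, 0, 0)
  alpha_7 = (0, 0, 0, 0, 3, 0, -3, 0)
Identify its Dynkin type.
Compute the Cartan integers a_ij = 2(alpha_i, alpha_j)/(alpha_j, alpha_j); the resulting 7x7 Cartan matrix is
[[2, -1, 0, 0, 0, 0, 0], [-1, 2, 0, 0, 0, -1, 0], [0, 0, 2, 0, -1, 0, -1], [0, 0, 0, 2, 0, 0, -1], [0, 0, -1, 0, 2, 0, 0], [0, -1, 0, 0, 0, 2, -1], [0, 0, -1, -1, 0, -1, 2]].
All simple roots have the same length, so the diagram is simply laced. The associated Dynkin diagram is a chain of 6 nodes with one extra node attached to the third node from one end (E_7), so the type is E_7.

E7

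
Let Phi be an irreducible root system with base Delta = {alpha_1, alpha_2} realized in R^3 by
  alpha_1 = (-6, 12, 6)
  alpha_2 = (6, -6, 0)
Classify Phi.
type G_2

Compute the Cartan integers a_ij = 2(alpha_i, alpha_j)/(alpha_j, alpha_j); the resulting 2x2 Cartan matrix is
[[2, -3], [-1, 2]].
The roots have two lengths (squared-length ratio 3:1); the short ones are alpha_{2}. The associated Dynkin diagram is two nodes joined by a triple edge (G_2), so the type is G_2.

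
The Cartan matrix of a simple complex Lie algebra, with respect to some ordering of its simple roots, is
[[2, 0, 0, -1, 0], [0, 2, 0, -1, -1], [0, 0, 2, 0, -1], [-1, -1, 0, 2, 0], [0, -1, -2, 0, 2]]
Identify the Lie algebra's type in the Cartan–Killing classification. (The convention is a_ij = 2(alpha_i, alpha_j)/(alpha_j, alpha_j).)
The matrix has rank 5 with 2's on the diagonal. Reading the off-diagonal entries as Dynkin edges (a single edge where a_ij = a_ji = -1; a double or triple edge where a_ij * a_ji = 2 or 3), the diagram is a chain of 5 nodes with a double edge at one end; the terminal node there is the unique short simple root (B_5). One simple-root ordering that puts it in standard form is (alpha_1, alpha_4, alpha_2, alpha_5, alpha_3). So the algebra is type B_5, i.e. so(11).

type B_5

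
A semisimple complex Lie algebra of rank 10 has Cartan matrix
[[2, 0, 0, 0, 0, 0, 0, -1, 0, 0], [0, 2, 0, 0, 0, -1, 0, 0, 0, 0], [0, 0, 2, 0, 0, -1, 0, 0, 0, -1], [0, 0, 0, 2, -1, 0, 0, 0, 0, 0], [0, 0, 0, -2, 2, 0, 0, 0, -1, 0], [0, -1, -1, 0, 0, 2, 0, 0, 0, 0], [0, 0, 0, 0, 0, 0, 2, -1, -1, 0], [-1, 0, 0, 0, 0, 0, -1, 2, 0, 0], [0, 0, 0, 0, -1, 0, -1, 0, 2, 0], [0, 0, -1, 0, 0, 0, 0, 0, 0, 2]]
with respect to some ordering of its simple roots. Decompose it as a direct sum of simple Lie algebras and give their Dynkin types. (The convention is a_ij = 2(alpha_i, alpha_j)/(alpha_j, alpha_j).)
The diagram associated to this matrix has two connected components: the simple roots {alpha_2, alpha_3, alpha_6, alpha_10} form a chain of 4 nodes with single edges (A_4), and {alpha_1, alpha_4, alpha_5, alpha_7, alpha_8, alpha_9} form a chain of 6 nodes with a double edge at one end; the terminal node there is the unique short simple root (B_6). A semisimple Lie algebra decomposes uniquely as the direct sum of simple ideals, one per connected component of its Dynkin diagram, so g ≅ A_4 ⊕ B_6 (dimension 24 + 78 = 102).

A_4 (sl(5)) + B_6 (so(13))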